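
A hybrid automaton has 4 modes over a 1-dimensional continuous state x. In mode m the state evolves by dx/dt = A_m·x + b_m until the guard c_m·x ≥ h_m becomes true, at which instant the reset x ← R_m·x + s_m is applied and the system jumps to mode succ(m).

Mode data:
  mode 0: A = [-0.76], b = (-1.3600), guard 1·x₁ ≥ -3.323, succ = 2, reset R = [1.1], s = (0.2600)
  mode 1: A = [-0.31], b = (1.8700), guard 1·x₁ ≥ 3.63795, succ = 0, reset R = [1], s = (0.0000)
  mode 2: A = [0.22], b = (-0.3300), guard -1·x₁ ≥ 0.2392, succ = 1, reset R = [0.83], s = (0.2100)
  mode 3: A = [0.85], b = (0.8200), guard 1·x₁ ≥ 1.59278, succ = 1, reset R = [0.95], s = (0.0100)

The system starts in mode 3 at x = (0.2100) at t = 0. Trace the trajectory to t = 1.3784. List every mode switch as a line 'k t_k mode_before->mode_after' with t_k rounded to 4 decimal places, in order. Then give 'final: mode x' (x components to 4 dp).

Mode 3: guard c·x = 1.5928 hit at Δt = 0.9153 (t = 0.9153), x⁻ = (1.5928) → reset → x⁺ = (1.5231), jump to mode 1
Mode 1: flow for 0.4631 to horizon, guard not reached → x = (2.1262)

1 0.9153 3->1
final: 1 2.1262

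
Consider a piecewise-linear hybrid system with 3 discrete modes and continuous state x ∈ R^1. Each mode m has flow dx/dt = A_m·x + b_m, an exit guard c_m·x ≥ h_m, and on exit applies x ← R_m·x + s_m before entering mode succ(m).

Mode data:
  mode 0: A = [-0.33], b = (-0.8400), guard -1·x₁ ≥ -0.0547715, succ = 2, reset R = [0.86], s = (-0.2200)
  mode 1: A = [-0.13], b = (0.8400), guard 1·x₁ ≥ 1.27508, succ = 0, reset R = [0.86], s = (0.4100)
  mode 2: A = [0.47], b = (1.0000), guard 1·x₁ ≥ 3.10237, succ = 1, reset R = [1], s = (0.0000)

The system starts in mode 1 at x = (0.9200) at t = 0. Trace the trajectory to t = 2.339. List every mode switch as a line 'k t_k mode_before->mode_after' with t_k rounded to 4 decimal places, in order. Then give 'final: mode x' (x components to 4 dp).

1 0.5094 1->0
2 1.8537 0->2
final: 2 0.3279

Mode 1: guard c·x = 1.2751 hit at Δt = 0.5094 (t = 0.5094), x⁻ = (1.2751) → reset → x⁺ = (1.5066), jump to mode 0
Mode 0: guard c·x = -0.0548 hit at Δt = 1.3443 (t = 1.8537), x⁻ = (0.0548) → reset → x⁺ = (-0.1729), jump to mode 2
Mode 2: flow for 0.4853 to horizon, guard not reached → x = (0.3279)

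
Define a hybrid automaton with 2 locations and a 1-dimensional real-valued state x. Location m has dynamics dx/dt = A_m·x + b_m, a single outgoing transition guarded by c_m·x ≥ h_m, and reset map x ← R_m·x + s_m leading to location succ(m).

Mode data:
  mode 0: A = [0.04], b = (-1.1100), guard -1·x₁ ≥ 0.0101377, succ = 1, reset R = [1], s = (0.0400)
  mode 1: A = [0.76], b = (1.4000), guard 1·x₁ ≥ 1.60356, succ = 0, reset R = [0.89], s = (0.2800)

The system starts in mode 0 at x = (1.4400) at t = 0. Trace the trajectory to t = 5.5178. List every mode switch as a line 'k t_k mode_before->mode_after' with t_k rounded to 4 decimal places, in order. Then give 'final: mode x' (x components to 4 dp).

1 1.3413 0->1
2 2.1441 1->0
3 3.7406 0->1
4 4.5434 1->0
final: 0 0.6720

Mode 0: guard c·x = 0.0101 hit at Δt = 1.3413 (t = 1.3413), x⁻ = (-0.0101) → reset → x⁺ = (0.0299), jump to mode 1
Mode 1: guard c·x = 1.6036 hit at Δt = 0.8028 (t = 2.1441), x⁻ = (1.6036) → reset → x⁺ = (1.7072), jump to mode 0
Mode 0: guard c·x = 0.0101 hit at Δt = 1.5965 (t = 3.7406), x⁻ = (-0.0101) → reset → x⁺ = (0.0299), jump to mode 1
Mode 1: guard c·x = 1.6036 hit at Δt = 0.8028 (t = 4.5434), x⁻ = (1.6036) → reset → x⁺ = (1.7072), jump to mode 0
Mode 0: flow for 0.9744 to horizon, guard not reached → x = (0.6720)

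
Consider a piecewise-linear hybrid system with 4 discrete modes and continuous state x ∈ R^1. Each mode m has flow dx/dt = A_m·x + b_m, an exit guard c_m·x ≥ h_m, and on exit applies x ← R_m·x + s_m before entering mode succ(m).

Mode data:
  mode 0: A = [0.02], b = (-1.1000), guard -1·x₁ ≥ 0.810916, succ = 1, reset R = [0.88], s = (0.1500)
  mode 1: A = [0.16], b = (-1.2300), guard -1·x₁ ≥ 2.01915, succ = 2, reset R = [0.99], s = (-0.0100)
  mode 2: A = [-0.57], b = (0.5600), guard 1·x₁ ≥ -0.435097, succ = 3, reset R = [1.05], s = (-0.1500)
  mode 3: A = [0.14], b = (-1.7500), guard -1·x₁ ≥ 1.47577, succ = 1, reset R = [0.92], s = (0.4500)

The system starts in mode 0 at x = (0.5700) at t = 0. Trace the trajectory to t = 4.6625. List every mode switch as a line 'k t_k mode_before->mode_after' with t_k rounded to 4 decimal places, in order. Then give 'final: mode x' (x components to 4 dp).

Mode 0: guard c·x = 0.8109 hit at Δt = 1.2527 (t = 1.2527), x⁻ = (-0.8109) → reset → x⁺ = (-0.5636), jump to mode 1
Mode 1: guard c·x = 2.0191 hit at Δt = 1.0154 (t = 2.2681), x⁻ = (-2.0191) → reset → x⁺ = (-2.0090), jump to mode 2
Mode 2: guard c·x = -0.4351 hit at Δt = 1.3102 (t = 3.5783), x⁻ = (-0.4351) → reset → x⁺ = (-0.6069), jump to mode 3
Mode 3: guard c·x = 1.4758 hit at Δt = 0.4585 (t = 4.0368), x⁻ = (-1.4758) → reset → x⁺ = (-0.9077), jump to mode 1
Mode 1: flow for 0.6257 to horizon, guard not reached → x = (-1.8127)

1 1.2527 0->1
2 2.2681 1->2
3 3.5783 2->3
4 4.0368 3->1
final: 1 -1.8127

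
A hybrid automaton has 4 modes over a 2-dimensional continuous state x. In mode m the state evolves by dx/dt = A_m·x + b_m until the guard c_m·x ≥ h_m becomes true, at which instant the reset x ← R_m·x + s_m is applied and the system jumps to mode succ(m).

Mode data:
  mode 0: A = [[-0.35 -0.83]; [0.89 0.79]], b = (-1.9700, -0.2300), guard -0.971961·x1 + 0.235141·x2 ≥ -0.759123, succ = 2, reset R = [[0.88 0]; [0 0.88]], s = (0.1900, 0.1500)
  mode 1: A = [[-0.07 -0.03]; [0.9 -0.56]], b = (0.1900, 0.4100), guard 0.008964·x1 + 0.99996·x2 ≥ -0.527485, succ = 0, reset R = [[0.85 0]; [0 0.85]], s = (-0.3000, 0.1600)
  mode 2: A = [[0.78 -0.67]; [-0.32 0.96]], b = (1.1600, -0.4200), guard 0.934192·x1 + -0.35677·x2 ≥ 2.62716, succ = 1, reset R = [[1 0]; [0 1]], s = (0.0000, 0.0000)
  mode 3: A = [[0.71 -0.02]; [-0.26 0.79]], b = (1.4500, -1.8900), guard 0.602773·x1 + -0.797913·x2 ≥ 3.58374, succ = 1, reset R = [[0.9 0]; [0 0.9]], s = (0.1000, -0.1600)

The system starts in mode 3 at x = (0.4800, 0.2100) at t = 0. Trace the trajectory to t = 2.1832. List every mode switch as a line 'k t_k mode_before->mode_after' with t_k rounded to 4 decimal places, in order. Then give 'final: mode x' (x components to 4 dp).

1 0.8851 3->1
2 1.4032 1->0
3 1.8557 0->2
final: 2 1.5570 0.0162

Mode 3: guard c·x = 3.5837 hit at Δt = 0.8851 (t = 0.8851), x⁻ = (2.7055, -2.4476) → reset → x⁺ = (2.5350, -2.3628), jump to mode 1
Mode 1: guard c·x = -0.5275 hit at Δt = 0.5181 (t = 1.4032), x⁻ = (2.5628, -0.5505) → reset → x⁺ = (1.8784, -0.3079), jump to mode 0
Mode 0: guard c·x = -0.7591 hit at Δt = 0.4525 (t = 1.8557), x⁻ = (0.8050, 0.0990) → reset → x⁺ = (0.8984, 0.2371), jump to mode 2
Mode 2: flow for 0.3275 to horizon, guard not reached → x = (1.5570, 0.0162)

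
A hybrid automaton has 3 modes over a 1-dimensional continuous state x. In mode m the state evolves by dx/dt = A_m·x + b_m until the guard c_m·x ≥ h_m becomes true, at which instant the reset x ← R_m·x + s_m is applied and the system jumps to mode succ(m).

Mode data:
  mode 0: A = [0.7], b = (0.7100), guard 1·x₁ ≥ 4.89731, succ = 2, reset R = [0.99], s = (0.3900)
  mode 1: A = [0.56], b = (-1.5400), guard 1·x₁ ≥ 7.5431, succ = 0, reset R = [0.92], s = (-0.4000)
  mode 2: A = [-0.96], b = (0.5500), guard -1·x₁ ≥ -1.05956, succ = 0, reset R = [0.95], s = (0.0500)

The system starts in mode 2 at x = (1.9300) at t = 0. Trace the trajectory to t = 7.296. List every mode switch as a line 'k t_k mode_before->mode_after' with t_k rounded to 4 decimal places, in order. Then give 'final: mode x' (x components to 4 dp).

1 1.0683 2->0
2 2.5668 0->2
3 4.9214 2->0
4 6.4199 0->2
final: 2 2.5848

Mode 2: guard c·x = -1.0596 hit at Δt = 1.0683 (t = 1.0683), x⁻ = (1.0596) → reset → x⁺ = (1.0566), jump to mode 0
Mode 0: guard c·x = 4.8973 hit at Δt = 1.4985 (t = 2.5668), x⁻ = (4.8973) → reset → x⁺ = (5.2383), jump to mode 2
Mode 2: guard c·x = -1.0596 hit at Δt = 2.3546 (t = 4.9214), x⁻ = (1.0596) → reset → x⁺ = (1.0566), jump to mode 0
Mode 0: guard c·x = 4.8973 hit at Δt = 1.4985 (t = 6.4199), x⁻ = (4.8973) → reset → x⁺ = (5.2383), jump to mode 2
Mode 2: flow for 0.8761 to horizon, guard not reached → x = (2.5848)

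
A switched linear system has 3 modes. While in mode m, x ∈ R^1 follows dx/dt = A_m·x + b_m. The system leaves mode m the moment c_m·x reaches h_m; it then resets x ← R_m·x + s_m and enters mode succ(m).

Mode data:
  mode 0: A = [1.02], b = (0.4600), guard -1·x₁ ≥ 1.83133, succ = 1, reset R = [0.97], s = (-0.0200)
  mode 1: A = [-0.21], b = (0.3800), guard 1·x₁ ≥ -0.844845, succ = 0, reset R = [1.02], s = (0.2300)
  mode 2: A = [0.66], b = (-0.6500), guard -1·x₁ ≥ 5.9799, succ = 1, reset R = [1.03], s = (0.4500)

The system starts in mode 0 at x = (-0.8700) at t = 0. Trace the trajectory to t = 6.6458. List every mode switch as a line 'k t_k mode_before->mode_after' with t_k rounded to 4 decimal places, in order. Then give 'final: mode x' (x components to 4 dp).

Mode 0: guard c·x = 1.8313 hit at Δt = 1.1688 (t = 1.1688), x⁻ = (-1.8313) → reset → x⁺ = (-1.7964), jump to mode 1
Mode 1: guard c·x = -0.8448 hit at Δt = 1.4589 (t = 2.6277), x⁻ = (-0.8448) → reset → x⁺ = (-0.6317), jump to mode 0
Mode 0: guard c·x = 1.8313 hit at Δt = 1.9931 (t = 4.6207), x⁻ = (-1.8313) → reset → x⁺ = (-1.7964), jump to mode 1
Mode 1: guard c·x = -0.8448 hit at Δt = 1.4589 (t = 6.0796), x⁻ = (-0.8448) → reset → x⁺ = (-0.6317), jump to mode 0
Mode 0: flow for 0.5662 to horizon, guard not reached → x = (-0.7730)

1 1.1688 0->1
2 2.6277 1->0
3 4.6207 0->1
4 6.0796 1->0
final: 0 -0.7730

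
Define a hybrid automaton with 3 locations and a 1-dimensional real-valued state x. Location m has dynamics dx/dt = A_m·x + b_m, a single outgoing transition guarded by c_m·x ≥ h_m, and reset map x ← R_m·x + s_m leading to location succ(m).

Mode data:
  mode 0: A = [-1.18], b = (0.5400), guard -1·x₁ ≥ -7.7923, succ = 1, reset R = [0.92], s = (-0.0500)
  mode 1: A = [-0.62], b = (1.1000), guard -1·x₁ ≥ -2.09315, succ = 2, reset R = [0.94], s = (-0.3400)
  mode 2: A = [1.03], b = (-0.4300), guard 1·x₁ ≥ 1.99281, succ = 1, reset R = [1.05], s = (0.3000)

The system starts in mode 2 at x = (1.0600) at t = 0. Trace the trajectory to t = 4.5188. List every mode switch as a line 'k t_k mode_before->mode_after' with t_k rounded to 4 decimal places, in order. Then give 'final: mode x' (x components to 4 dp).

Mode 2: guard c·x = 1.9928 hit at Δt = 0.8707 (t = 0.8707), x⁻ = (1.9928) → reset → x⁺ = (2.3925), jump to mode 1
Mode 1: guard c·x = -2.0932 hit at Δt = 1.0675 (t = 1.9382), x⁻ = (2.0932) → reset → x⁺ = (1.6276), jump to mode 2
Mode 2: guard c·x = 1.9928 hit at Δt = 0.2561 (t = 2.1943), x⁻ = (1.9928) → reset → x⁺ = (2.3925), jump to mode 1
Mode 1: guard c·x = -2.0932 hit at Δt = 1.0675 (t = 3.2618), x⁻ = (2.0932) → reset → x⁺ = (1.6276), jump to mode 2
Mode 2: guard c·x = 1.9928 hit at Δt = 0.2561 (t = 3.5179), x⁻ = (1.9928) → reset → x⁺ = (2.3925), jump to mode 1
Mode 1: flow for 1.0009 to horizon, guard not reached → x = (2.1066)

1 0.8707 2->1
2 1.9382 1->2
3 2.1943 2->1
4 3.2618 1->2
5 3.5179 2->1
final: 1 2.1066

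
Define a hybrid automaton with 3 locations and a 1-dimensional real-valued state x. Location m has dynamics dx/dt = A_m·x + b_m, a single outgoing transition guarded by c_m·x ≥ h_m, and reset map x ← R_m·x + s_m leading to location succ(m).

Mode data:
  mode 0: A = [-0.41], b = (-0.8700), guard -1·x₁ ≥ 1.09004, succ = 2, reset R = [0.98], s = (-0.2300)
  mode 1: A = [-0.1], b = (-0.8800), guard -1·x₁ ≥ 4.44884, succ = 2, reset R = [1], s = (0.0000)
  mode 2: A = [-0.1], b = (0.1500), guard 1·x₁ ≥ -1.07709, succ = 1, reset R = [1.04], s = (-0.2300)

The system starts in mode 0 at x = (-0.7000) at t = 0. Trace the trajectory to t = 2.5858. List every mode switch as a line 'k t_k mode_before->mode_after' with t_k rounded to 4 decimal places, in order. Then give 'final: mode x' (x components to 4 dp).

Mode 0: guard c·x = 1.0900 hit at Δt = 0.7820 (t = 0.7820), x⁻ = (-1.0900) → reset → x⁺ = (-1.2982), jump to mode 2
Mode 2: guard c·x = -1.0771 hit at Δt = 0.8233 (t = 1.6053), x⁻ = (-1.0771) → reset → x⁺ = (-1.3502), jump to mode 1
Mode 1: flow for 0.9805 to horizon, guard not reached → x = (-2.0460)

1 0.7820 0->2
2 1.6053 2->1
final: 1 -2.0460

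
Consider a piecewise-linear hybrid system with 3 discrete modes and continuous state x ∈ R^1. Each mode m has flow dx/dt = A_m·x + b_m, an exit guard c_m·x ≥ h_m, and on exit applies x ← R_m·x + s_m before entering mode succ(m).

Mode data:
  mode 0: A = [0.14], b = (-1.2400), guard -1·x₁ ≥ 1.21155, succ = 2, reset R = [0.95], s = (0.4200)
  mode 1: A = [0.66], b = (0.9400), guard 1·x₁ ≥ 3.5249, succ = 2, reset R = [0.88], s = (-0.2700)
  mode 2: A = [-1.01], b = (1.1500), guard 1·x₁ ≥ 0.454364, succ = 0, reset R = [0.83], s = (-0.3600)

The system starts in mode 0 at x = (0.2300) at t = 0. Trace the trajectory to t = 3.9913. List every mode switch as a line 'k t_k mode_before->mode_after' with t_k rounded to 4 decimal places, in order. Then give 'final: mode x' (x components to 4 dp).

Mode 0: guard c·x = 1.2115 hit at Δt = 1.1037 (t = 1.1037), x⁻ = (-1.2115) → reset → x⁺ = (-0.7310), jump to mode 2
Mode 2: guard c·x = 0.4544 hit at Δt = 0.9952 (t = 2.0989), x⁻ = (0.4544) → reset → x⁺ = (0.0171), jump to mode 0
Mode 0: guard c·x = 1.2115 hit at Δt = 0.9296 (t = 3.0285), x⁻ = (-1.2115) → reset → x⁺ = (-0.7310), jump to mode 2
Mode 2: flow for 0.9628 to horizon, guard not reached → x = (0.4316)

1 1.1037 0->2
2 2.0989 2->0
3 3.0285 0->2
final: 2 0.4316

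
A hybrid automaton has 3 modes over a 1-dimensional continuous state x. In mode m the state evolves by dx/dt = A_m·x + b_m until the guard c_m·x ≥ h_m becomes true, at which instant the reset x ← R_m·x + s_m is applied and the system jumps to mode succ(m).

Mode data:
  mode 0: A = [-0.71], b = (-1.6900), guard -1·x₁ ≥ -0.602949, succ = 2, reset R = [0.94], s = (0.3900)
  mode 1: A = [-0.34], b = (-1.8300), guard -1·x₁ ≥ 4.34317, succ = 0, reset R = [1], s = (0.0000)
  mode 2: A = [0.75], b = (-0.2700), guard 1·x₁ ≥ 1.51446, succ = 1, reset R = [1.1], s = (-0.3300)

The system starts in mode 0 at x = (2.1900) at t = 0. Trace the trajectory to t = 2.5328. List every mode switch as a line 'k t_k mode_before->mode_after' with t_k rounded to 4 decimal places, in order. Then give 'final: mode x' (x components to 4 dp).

1 0.6008 0->2
2 1.4806 2->1
final: 1 -0.6846

Mode 0: guard c·x = -0.6029 hit at Δt = 0.6008 (t = 0.6008), x⁻ = (0.6029) → reset → x⁺ = (0.9568), jump to mode 2
Mode 2: guard c·x = 1.5145 hit at Δt = 0.8798 (t = 1.4806), x⁻ = (1.5145) → reset → x⁺ = (1.3359), jump to mode 1
Mode 1: flow for 1.0522 to horizon, guard not reached → x = (-0.6846)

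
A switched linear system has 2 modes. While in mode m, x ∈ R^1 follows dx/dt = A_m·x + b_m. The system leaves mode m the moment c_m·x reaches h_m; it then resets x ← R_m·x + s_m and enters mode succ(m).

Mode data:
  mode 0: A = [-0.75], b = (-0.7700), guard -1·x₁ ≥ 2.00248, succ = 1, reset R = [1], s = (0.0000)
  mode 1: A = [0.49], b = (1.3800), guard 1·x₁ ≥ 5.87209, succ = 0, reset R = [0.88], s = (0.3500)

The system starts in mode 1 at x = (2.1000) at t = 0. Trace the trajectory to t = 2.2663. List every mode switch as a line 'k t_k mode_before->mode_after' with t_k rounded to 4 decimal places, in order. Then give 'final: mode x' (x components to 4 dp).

1 1.1621 1->0
final: 0 1.8322

Mode 1: guard c·x = 5.8721 hit at Δt = 1.1621 (t = 1.1621), x⁻ = (5.8721) → reset → x⁺ = (5.5174), jump to mode 0
Mode 0: flow for 1.1042 to horizon, guard not reached → x = (1.8322)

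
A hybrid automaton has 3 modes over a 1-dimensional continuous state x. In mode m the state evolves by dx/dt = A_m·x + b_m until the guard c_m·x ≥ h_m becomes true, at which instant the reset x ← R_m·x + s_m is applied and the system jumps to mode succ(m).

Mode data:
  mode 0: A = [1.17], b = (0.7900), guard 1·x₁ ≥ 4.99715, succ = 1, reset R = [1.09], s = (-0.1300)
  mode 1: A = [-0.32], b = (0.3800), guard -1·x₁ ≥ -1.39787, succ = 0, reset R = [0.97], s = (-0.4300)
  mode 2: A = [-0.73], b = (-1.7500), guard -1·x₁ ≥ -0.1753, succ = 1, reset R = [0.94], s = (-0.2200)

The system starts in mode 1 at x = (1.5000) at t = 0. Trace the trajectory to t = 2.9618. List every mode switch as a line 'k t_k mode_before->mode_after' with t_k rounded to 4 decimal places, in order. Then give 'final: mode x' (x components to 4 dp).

1 1.2367 1->0
2 2.3178 0->1
final: 1 4.5478

Mode 1: guard c·x = -1.3979 hit at Δt = 1.2367 (t = 1.2367), x⁻ = (1.3979) → reset → x⁺ = (0.9259), jump to mode 0
Mode 0: guard c·x = 4.9972 hit at Δt = 1.0811 (t = 2.3178), x⁻ = (4.9971) → reset → x⁺ = (5.3169), jump to mode 1
Mode 1: flow for 0.6440 to horizon, guard not reached → x = (4.5478)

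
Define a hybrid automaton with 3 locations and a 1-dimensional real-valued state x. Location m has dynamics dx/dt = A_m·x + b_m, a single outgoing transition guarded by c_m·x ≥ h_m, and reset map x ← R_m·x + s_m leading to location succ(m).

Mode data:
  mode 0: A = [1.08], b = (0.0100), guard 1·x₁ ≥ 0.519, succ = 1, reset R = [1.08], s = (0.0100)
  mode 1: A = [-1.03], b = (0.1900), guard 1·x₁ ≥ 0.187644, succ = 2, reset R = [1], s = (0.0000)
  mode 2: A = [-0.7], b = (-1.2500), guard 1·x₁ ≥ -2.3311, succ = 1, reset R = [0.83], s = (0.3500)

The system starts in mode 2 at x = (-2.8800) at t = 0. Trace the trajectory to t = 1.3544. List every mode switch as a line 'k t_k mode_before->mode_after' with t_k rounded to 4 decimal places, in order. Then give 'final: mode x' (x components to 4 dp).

1 0.9948 2->1
final: 1 -1.0372

Mode 2: guard c·x = -2.3311 hit at Δt = 0.9948 (t = 0.9948), x⁻ = (-2.3311) → reset → x⁺ = (-1.5848), jump to mode 1
Mode 1: flow for 0.3596 to horizon, guard not reached → x = (-1.0372)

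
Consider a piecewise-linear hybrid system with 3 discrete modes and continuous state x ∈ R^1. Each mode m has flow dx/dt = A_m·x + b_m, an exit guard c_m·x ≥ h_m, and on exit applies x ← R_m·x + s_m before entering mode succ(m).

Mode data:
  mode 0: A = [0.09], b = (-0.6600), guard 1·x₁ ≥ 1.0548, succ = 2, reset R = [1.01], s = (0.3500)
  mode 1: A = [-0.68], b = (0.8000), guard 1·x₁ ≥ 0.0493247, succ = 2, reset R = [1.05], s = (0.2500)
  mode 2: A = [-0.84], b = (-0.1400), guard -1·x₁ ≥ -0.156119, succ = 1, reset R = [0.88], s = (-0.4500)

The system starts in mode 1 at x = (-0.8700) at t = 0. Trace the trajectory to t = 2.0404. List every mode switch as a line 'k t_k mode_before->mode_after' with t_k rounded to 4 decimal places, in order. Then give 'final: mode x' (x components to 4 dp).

Mode 1: guard c·x = 0.0493 hit at Δt = 0.8771 (t = 0.8771), x⁻ = (0.0493) → reset → x⁺ = (0.3018), jump to mode 2
Mode 2: guard c·x = -0.1561 hit at Δt = 0.4434 (t = 1.3205), x⁻ = (0.1561) → reset → x⁺ = (-0.3126), jump to mode 1
Mode 1: guard c·x = 0.0493 hit at Δt = 0.4095 (t = 1.7300), x⁻ = (0.0493) → reset → x⁺ = (0.3018), jump to mode 2
Mode 2: flow for 0.3104 to horizon, guard not reached → x = (0.1943)

1 0.8771 1->2
2 1.3205 2->1
3 1.7300 1->2
final: 2 0.1943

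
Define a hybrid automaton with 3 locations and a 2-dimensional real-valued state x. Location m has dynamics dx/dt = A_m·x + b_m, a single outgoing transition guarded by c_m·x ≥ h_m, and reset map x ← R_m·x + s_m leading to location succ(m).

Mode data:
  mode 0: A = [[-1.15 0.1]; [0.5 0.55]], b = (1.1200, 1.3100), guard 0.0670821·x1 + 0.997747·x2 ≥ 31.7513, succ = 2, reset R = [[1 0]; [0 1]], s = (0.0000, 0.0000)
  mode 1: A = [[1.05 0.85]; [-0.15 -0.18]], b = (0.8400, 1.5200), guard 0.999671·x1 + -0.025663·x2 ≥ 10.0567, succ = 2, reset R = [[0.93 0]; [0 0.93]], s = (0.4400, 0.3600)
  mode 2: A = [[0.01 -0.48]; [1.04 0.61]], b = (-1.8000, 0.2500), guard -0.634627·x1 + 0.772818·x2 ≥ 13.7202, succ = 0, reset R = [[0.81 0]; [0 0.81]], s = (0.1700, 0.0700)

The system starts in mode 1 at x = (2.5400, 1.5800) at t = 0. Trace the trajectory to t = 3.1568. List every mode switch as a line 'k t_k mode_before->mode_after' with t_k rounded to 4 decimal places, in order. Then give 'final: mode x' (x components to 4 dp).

Mode 1: guard c·x = 10.0567 hit at Δt = 0.9024 (t = 0.9024), x⁻ = (10.1083, 1.8826) → reset → x⁺ = (9.8408, 2.1108), jump to mode 2
Mode 2: guard c·x = 13.7202 hit at Δt = 1.2624 (t = 2.1648), x⁻ = (1.3881, 18.8933) → reset → x⁺ = (1.2944, 15.3736), jump to mode 0
Mode 0: flow for 0.9920 to horizon, guard not reached → x = (2.4399, 29.4503)

1 0.9024 1->2
2 2.1648 2->0
final: 0 2.4399 29.4503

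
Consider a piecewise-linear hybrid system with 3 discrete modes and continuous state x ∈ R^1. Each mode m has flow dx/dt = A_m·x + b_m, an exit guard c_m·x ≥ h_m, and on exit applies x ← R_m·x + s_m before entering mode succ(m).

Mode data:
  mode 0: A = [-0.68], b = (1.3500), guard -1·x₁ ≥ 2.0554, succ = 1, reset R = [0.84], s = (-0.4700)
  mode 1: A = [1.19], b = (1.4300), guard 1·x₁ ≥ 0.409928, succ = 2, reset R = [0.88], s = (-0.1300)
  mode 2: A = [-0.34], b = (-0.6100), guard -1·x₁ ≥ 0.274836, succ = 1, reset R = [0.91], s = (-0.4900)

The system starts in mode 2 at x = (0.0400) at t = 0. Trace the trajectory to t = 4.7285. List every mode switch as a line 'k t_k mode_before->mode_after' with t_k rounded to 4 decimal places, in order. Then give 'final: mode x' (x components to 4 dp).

Mode 2: guard c·x = 0.2748 hit at Δt = 0.5539 (t = 0.5539), x⁻ = (-0.2748) → reset → x⁺ = (-0.7401), jump to mode 1
Mode 1: guard c·x = 0.4099 hit at Δt = 1.0507 (t = 1.6046), x⁻ = (0.4099) → reset → x⁺ = (0.2307), jump to mode 2
Mode 2: guard c·x = 0.2748 hit at Δt = 0.8449 (t = 2.4495), x⁻ = (-0.2748) → reset → x⁺ = (-0.7401), jump to mode 1
Mode 1: guard c·x = 0.4099 hit at Δt = 1.0507 (t = 3.5002), x⁻ = (0.4099) → reset → x⁺ = (0.2307), jump to mode 2
Mode 2: guard c·x = 0.2748 hit at Δt = 0.8449 (t = 4.3451), x⁻ = (-0.2748) → reset → x⁺ = (-0.7401), jump to mode 1
Mode 1: flow for 0.3834 to horizon, guard not reached → x = (-0.4732)

1 0.5539 2->1
2 1.6046 1->2
3 2.4495 2->1
4 3.5002 1->2
5 4.3451 2->1
final: 1 -0.4732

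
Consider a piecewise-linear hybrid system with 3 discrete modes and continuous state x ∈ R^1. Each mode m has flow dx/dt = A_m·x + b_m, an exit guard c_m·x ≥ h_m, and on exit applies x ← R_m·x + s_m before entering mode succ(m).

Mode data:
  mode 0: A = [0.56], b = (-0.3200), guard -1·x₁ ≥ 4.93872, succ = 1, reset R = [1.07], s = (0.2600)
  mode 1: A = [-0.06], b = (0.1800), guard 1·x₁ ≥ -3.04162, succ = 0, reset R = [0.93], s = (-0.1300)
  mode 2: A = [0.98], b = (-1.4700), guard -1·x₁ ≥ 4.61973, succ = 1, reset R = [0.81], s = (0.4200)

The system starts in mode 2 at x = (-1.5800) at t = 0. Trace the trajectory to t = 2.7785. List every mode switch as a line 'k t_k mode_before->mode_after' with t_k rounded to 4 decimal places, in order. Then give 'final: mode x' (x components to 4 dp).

1 0.7006 2->1
2 1.4566 1->0
3 2.2517 0->1
final: 1 -4.7748

Mode 2: guard c·x = 4.6197 hit at Δt = 0.7006 (t = 0.7006), x⁻ = (-4.6197) → reset → x⁺ = (-3.3220), jump to mode 1
Mode 1: guard c·x = -3.0416 hit at Δt = 0.7560 (t = 1.4566), x⁻ = (-3.0416) → reset → x⁺ = (-2.9587), jump to mode 0
Mode 0: guard c·x = 4.9387 hit at Δt = 0.7951 (t = 2.2517), x⁻ = (-4.9387) → reset → x⁺ = (-5.0244), jump to mode 1
Mode 1: flow for 0.5268 to horizon, guard not reached → x = (-4.7748)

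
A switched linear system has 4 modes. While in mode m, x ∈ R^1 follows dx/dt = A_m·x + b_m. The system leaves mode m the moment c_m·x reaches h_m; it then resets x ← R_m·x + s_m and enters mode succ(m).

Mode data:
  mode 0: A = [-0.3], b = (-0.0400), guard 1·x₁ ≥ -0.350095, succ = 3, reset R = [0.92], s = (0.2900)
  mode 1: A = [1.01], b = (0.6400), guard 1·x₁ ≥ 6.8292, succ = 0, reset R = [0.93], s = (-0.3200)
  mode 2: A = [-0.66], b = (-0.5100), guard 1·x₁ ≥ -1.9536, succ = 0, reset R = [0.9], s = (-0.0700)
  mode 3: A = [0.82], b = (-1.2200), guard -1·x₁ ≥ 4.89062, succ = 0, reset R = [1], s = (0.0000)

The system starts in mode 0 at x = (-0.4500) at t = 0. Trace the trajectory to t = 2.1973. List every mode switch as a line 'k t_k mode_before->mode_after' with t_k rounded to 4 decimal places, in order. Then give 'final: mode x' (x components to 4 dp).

Mode 0: guard c·x = -0.3501 hit at Δt = 1.2635 (t = 1.2635), x⁻ = (-0.3501) → reset → x⁺ = (-0.0321), jump to mode 3
Mode 3: flow for 0.9338 to horizon, guard not reached → x = (-1.7808)

1 1.2635 0->3
final: 3 -1.7808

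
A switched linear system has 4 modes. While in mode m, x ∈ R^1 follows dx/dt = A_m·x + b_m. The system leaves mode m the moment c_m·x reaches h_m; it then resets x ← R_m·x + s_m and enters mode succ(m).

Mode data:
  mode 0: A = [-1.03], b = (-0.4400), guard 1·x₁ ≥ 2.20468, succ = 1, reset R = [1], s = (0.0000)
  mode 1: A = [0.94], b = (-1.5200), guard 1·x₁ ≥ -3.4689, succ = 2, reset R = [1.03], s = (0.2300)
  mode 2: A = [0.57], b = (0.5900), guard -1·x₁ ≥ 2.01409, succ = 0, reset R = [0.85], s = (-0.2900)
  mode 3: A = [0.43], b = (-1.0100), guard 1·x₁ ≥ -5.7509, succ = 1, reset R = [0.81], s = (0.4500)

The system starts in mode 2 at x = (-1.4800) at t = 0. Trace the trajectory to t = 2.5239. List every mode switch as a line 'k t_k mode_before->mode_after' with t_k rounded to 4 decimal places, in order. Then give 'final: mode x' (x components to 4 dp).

1 1.3836 2->0
final: 0 -0.9138

Mode 2: guard c·x = 2.0141 hit at Δt = 1.3836 (t = 1.3836), x⁻ = (-2.0141) → reset → x⁺ = (-2.0020), jump to mode 0
Mode 0: flow for 1.1403 to horizon, guard not reached → x = (-0.9138)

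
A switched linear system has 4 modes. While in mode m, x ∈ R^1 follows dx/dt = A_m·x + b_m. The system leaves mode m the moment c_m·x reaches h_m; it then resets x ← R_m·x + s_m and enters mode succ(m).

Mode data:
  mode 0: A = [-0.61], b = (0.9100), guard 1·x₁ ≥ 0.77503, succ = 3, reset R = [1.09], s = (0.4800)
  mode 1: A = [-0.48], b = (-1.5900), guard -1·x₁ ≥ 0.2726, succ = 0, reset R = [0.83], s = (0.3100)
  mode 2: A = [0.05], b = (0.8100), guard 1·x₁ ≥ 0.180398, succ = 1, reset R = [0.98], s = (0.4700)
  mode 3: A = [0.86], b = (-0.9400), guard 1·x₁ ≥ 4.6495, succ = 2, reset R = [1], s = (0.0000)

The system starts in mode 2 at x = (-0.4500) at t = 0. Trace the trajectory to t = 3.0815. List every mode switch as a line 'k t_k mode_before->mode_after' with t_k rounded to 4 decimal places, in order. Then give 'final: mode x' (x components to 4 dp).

Mode 2: guard c·x = 0.1804 hit at Δt = 0.7849 (t = 0.7849), x⁻ = (0.1804) → reset → x⁺ = (0.6468), jump to mode 1
Mode 1: guard c·x = 0.2726 hit at Δt = 0.5505 (t = 1.3354), x⁻ = (-0.2726) → reset → x⁺ = (0.0837), jump to mode 0
Mode 0: guard c·x = 0.7750 hit at Δt = 1.1069 (t = 2.4423), x⁻ = (0.7750) → reset → x⁺ = (1.3248), jump to mode 3
Mode 3: flow for 0.6392 to horizon, guard not reached → x = (1.4946)

1 0.7849 2->1
2 1.3354 1->0
3 2.4423 0->3
final: 3 1.4946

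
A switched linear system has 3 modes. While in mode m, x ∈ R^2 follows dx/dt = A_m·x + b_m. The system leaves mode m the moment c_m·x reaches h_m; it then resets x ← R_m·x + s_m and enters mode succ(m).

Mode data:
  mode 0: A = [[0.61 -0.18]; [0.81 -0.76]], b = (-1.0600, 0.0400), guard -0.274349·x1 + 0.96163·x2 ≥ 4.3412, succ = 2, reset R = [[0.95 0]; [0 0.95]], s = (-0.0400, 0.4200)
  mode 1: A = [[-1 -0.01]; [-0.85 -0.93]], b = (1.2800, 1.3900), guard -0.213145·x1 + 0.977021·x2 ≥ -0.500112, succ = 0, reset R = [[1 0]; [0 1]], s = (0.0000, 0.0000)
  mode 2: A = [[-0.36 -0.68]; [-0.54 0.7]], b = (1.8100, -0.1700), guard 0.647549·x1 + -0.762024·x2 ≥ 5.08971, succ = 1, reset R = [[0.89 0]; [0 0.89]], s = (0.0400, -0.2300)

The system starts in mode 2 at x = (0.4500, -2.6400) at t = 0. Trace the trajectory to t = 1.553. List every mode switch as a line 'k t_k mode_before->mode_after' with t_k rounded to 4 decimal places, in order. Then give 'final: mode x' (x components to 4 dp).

1 0.5630 2->1
final: 1 1.6654 -1.8365

Mode 2: guard c·x = 5.0897 hit at Δt = 0.5630 (t = 0.5630), x⁻ = (2.5070, -4.5488) → reset → x⁺ = (2.2712, -4.2785), jump to mode 1
Mode 1: flow for 0.9900 to horizon, guard not reached → x = (1.6654, -1.8365)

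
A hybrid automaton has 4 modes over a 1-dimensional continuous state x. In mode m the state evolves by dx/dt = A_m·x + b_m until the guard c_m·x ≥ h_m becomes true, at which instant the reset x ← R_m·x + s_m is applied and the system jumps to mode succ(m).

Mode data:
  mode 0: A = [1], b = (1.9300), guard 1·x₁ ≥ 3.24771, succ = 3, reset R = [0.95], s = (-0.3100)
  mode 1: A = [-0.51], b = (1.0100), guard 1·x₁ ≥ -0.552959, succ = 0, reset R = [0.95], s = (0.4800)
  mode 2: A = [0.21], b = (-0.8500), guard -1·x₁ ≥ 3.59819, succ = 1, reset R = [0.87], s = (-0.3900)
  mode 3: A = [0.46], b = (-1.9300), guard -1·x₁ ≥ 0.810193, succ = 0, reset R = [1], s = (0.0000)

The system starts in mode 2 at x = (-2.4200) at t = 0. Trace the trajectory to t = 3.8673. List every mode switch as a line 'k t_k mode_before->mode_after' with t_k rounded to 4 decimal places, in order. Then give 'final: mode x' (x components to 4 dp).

1 0.7969 2->1
2 2.3172 1->0
3 3.3278 0->3
final: 3 2.3753

Mode 2: guard c·x = 3.5982 hit at Δt = 0.7969 (t = 0.7969), x⁻ = (-3.5982) → reset → x⁺ = (-3.5204), jump to mode 1
Mode 1: guard c·x = -0.5530 hit at Δt = 1.5203 (t = 2.3172), x⁻ = (-0.5530) → reset → x⁺ = (-0.0453), jump to mode 0
Mode 0: guard c·x = 3.2477 hit at Δt = 1.0106 (t = 3.3278), x⁻ = (3.2477) → reset → x⁺ = (2.7753), jump to mode 3
Mode 3: flow for 0.5395 to horizon, guard not reached → x = (2.3753)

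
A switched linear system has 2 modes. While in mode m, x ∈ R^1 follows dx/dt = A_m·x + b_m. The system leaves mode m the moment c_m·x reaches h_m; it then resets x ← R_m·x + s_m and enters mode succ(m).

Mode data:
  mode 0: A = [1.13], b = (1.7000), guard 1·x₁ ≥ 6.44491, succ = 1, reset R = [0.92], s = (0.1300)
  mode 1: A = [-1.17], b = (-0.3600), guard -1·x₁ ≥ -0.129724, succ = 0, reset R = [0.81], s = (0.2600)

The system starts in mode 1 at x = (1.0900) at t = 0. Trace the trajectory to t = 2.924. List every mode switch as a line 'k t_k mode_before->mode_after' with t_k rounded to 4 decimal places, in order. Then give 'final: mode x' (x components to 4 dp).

Mode 1: guard c·x = -0.1297 hit at Δt = 0.9929 (t = 0.9929), x⁻ = (0.1297) → reset → x⁺ = (0.3651), jump to mode 0
Mode 0: guard c·x = 6.4449 hit at Δt = 1.2809 (t = 2.2738), x⁻ = (6.4449) → reset → x⁺ = (6.0593), jump to mode 1
Mode 1: flow for 0.6502 to horizon, guard not reached → x = (2.6678)

1 0.9929 1->0
2 2.2738 0->1
final: 1 2.6678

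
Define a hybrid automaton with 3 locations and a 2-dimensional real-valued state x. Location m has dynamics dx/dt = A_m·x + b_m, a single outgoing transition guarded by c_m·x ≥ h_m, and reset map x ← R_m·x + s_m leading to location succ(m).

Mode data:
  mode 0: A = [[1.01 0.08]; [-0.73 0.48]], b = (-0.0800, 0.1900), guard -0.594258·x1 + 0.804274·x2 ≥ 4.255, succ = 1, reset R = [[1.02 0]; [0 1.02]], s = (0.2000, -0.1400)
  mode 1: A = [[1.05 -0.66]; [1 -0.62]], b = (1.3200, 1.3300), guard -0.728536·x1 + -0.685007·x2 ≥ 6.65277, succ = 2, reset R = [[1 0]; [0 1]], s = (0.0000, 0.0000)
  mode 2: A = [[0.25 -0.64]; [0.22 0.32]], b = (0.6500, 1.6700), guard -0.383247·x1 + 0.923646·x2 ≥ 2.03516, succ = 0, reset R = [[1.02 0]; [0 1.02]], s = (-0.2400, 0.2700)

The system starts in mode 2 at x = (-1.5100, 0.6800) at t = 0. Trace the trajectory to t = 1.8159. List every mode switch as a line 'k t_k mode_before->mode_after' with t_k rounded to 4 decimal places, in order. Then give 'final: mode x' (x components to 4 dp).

Mode 2: guard c·x = 2.0352 hit at Δt = 0.4861 (t = 0.4861), x⁻ = (-1.7223, 1.4888) → reset → x⁺ = (-1.9968, 1.7885), jump to mode 0
Mode 0: guard c·x = 4.2550 hit at Δt = 0.4149 (t = 0.9010), x⁻ = (-2.9806, 3.0882) → reset → x⁺ = (-2.8402, 3.0100), jump to mode 1
Mode 1: flow for 0.9149 to horizon, guard not reached → x = (-6.9414, -0.8197)

1 0.4861 2->0
2 0.9010 0->1
final: 1 -6.9414 -0.8197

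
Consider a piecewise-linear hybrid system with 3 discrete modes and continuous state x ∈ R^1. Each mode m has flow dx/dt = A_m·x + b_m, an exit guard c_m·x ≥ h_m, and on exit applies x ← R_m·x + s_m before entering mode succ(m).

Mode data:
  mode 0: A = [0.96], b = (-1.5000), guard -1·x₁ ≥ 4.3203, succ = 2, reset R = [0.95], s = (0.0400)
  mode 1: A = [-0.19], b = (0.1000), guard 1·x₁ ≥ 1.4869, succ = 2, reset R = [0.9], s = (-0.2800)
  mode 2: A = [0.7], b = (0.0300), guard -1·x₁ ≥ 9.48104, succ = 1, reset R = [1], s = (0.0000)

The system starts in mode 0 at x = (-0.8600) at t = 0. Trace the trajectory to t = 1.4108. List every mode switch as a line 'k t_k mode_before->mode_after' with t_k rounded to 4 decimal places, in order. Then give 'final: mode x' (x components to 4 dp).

Mode 0: guard c·x = 4.3203 hit at Δt = 0.9242 (t = 0.9242), x⁻ = (-4.3203) → reset → x⁺ = (-4.0643), jump to mode 2
Mode 2: flow for 0.4866 to horizon, guard not reached → x = (-5.6963)

1 0.9242 0->2
final: 2 -5.6963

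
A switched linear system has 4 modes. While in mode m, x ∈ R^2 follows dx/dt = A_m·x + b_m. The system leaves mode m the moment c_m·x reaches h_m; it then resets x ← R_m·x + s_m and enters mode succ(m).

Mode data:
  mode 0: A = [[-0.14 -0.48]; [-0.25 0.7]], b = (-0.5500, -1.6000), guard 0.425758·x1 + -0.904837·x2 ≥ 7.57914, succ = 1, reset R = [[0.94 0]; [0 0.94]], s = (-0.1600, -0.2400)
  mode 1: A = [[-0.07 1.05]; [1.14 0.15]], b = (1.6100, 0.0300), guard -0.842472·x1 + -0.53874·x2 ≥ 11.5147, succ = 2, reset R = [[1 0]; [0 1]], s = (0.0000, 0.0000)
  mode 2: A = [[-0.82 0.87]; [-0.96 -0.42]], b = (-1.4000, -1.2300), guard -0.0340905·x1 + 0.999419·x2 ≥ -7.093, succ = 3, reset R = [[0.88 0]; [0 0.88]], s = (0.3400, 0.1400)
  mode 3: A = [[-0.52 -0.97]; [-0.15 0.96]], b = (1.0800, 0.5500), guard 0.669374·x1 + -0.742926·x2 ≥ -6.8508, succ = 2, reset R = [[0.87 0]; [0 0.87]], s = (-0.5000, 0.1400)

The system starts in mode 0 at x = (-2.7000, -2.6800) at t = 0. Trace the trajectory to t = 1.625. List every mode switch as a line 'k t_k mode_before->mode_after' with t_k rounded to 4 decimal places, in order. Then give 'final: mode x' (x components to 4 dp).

1 1.2109 0->1
final: 1 -3.3534 -9.5360

Mode 0: guard c·x = 7.5791 hit at Δt = 1.2109 (t = 1.2109), x⁻ = (-0.1254, -8.4352) → reset → x⁺ = (-0.2779, -8.1691), jump to mode 1
Mode 1: flow for 0.4141 to horizon, guard not reached → x = (-3.3534, -9.5360)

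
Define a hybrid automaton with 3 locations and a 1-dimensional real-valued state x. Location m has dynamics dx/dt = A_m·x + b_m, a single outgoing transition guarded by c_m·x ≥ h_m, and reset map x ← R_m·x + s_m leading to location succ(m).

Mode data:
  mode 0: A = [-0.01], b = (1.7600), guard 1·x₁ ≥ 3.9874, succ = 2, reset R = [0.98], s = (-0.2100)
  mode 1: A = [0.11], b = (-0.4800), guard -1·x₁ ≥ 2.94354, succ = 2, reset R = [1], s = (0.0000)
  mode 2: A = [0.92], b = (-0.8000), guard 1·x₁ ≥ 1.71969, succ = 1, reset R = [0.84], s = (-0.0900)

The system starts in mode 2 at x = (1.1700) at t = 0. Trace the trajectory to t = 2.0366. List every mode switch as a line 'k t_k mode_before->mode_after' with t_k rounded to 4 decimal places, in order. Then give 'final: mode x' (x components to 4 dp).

Mode 2: guard c·x = 1.7197 hit at Δt = 1.1306 (t = 1.1306), x⁻ = (1.7197) → reset → x⁺ = (1.3545), jump to mode 1
Mode 1: flow for 0.9060 to horizon, guard not reached → x = (1.0392)

1 1.1306 2->1
final: 1 1.0392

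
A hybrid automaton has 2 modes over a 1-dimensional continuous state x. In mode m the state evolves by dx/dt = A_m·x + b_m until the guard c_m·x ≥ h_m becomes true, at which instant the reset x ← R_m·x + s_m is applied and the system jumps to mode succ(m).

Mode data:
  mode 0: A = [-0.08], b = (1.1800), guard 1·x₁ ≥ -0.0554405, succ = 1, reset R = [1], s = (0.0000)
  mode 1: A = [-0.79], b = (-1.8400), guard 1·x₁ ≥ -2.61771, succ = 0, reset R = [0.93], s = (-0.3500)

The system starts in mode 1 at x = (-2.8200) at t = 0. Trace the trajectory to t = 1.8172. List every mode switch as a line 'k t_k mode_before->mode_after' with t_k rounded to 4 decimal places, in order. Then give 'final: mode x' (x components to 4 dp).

1 0.6724 1->0
final: 0 -1.2499

Mode 1: guard c·x = -2.6177 hit at Δt = 0.6724 (t = 0.6724), x⁻ = (-2.6177) → reset → x⁺ = (-2.7845), jump to mode 0
Mode 0: flow for 1.1448 to horizon, guard not reached → x = (-1.2499)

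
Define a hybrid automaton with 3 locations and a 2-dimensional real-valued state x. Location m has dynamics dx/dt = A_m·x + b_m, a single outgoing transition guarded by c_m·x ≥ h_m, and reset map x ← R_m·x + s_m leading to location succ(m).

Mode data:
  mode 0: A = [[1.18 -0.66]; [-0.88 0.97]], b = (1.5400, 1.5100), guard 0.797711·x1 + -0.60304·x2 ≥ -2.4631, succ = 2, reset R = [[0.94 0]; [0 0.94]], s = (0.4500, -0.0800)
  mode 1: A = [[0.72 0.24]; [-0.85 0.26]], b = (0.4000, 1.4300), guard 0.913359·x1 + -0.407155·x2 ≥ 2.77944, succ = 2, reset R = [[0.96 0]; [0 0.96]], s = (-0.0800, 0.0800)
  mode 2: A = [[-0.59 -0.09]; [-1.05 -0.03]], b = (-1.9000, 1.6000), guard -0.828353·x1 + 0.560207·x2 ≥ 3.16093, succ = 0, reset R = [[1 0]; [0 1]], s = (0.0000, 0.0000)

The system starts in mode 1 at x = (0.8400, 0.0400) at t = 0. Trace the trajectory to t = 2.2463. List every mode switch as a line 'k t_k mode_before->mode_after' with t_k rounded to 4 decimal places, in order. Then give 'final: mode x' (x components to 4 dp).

Mode 1: guard c·x = 2.7794 hit at Δt = 1.2748 (t = 1.2748), x⁻ = (3.0486, 0.0123) → reset → x⁺ = (2.8466, 0.0918), jump to mode 2
Mode 2: flow for 0.9715 to horizon, guard not reached → x = (0.2037, 0.2191)

1 1.2748 1->2
final: 2 0.2037 0.2191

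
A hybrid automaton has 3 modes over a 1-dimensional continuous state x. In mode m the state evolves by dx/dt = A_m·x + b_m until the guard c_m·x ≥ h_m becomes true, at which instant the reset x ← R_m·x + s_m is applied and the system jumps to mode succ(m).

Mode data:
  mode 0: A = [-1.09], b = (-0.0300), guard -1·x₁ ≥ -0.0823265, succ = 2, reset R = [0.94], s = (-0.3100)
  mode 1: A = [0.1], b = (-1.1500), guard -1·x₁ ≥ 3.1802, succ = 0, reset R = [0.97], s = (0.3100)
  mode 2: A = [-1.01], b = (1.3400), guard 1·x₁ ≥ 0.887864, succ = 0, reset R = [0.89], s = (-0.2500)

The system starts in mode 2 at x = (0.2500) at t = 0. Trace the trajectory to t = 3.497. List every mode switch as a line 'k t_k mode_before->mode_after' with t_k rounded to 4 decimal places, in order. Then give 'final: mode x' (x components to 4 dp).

1 0.8886 2->0
2 2.3955 0->2
final: 2 0.8141

Mode 2: guard c·x = 0.8879 hit at Δt = 0.8886 (t = 0.8886), x⁻ = (0.8879) → reset → x⁺ = (0.5402), jump to mode 0
Mode 0: guard c·x = -0.0823 hit at Δt = 1.5069 (t = 2.3955), x⁻ = (0.0823) → reset → x⁺ = (-0.2326), jump to mode 2
Mode 2: flow for 1.1015 to horizon, guard not reached → x = (0.8141)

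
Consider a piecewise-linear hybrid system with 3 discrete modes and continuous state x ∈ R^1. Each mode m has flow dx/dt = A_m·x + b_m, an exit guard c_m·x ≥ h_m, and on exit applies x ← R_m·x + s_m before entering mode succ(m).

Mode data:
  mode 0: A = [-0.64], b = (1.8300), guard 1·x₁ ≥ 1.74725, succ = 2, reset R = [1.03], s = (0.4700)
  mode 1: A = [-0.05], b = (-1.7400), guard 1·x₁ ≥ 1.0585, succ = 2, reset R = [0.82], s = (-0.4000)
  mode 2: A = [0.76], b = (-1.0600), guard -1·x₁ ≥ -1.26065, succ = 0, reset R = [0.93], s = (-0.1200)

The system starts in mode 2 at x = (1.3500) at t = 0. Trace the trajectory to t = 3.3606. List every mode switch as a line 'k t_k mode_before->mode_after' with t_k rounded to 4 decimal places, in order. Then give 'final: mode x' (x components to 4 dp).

Mode 2: guard c·x = -1.2607 hit at Δt = 1.4443 (t = 1.4443), x⁻ = (1.2607) → reset → x⁺ = (1.0524), jump to mode 0
Mode 0: guard c·x = 1.7472 hit at Δt = 0.7584 (t = 2.2027), x⁻ = (1.7472) → reset → x⁺ = (2.2697), jump to mode 2
Mode 2: flow for 1.1579 to horizon, guard not reached → x = (3.5041)

1 1.4443 2->0
2 2.2027 0->2
final: 2 3.5041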